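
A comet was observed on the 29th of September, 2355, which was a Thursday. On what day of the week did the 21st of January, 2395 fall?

Saturday

Day-of-year of September 29, 2355: 272.
Day-of-year of January 21, 2395: 21.
2355 has 365 days, so 365 − 272 = 93 days remain in 2355.
Full years 2356–2394: 29 common + 10 leap = 29×365 + 10×366 = 14245 days.
Total: 93 + 14245 + 21 = 14359 days.
14359 mod 7 = 2, so 2 days after Thursday is Saturday.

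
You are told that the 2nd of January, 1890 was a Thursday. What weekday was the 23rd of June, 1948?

Wednesday

Day-of-year of January 2, 1890: 2.
Day-of-year of June 23, 1948: 175.
1890 has 365 days, so 365 − 2 = 363 days remain in 1890.
Full years 1891–1947: 44 common + 13 leap = 44×365 + 13×366 = 20818 days.
Total: 363 + 20818 + 175 = 21356 days.
21356 mod 7 = 6, so 6 days after Thursday is Wednesday.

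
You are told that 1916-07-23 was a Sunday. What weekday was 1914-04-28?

Tuesday

Count forward from the earlier date (April 28, 1914) to the later (July 23, 1916):
Day-of-year of April 28, 1914: 118.
Day-of-year of July 23, 1916: 205.
1914 has 365 days, so 365 − 118 = 247 days remain in 1914.
Full years: 1915: 365. Sum = 365.
Total: 247 + 365 + 205 = 817 days.
817 mod 7 = 5, so 5 days before Sunday is Tuesday.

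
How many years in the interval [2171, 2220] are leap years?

12

Years divisible by 4: 2172, 2176, …, 2220 — 13 in all.
Of these, 2200 is divisible by 100 but not 400, so not leap.
Leap years: 13 − 1 = 12.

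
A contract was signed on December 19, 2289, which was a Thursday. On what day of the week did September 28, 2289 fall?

Count forward from the earlier date (September 28, 2289) to the later (December 19, 2289):
September 2289: 30 − 28 = 2 days remain.
Then October (31), November (30): 31 + 30 = 61 days.
December 1–19, 2289: 19 days.
Total: 2 + 61 + 19 = 82 days.
82 mod 7 = 5, so 5 days before Thursday is Saturday.

Saturday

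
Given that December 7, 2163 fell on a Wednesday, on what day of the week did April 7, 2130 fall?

Count forward from the earlier date (April 7, 2130) to the later (December 7, 2163):
From April 7, 2130 to April 7, 2163: 33 years, of which 8 contain a Feb 29 — 25×365 + 8×366 = 12053 days.
April 2163: 30 − 7 = 23 days remain.
Then May (31), June (30), July (31), August (31), September (30), October (31), November (30): 31 + 30 + 31 + 31 + 30 + 31 + 30 = 214 days.
December 1–7, 2163: 7 days.
Residual: 244 days.
Total: 12297 days.
12297 mod 7 = 5, so 5 days before Wednesday is Friday.

Friday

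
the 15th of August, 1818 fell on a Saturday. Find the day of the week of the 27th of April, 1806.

Count forward from the earlier date (April 27, 1806) to the later (August 15, 1818):
From April 27, 1806 to April 27, 1818: 12 years, of which 3 contain a Feb 29 — 9×365 + 3×366 = 4383 days.
April 1818: 30 − 27 = 3 days remain.
Then May (31), June (30), July (31): 31 + 30 + 31 = 92 days.
August 1–15, 1818: 15 days.
Residual: 110 days.
Total: 4493 days.
4493 mod 7 = 6, so 6 days before Saturday is Sunday.

Sunday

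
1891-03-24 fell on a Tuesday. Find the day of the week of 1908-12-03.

Thursday

Day-of-year of March 24, 1891: 83.
Day-of-year of December 3, 1908: 338.
1891 has 365 days, so 365 − 83 = 282 days remain in 1891.
Full years 1892–1907: 13 common + 3 leap = 13×365 + 3×366 = 5843 days.
Total: 282 + 5843 + 338 = 6463 days.
6463 mod 7 = 2, so 2 days after Tuesday is Thursday.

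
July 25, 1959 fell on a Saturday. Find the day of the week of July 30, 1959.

Thursday

Within July 1959: 30 − 25 = 5 days.
5 mod 7 = 5, so 5 days after Saturday is Thursday.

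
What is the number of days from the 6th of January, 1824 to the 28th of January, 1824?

Within January 1824: 28 − 6 = 22 days.

22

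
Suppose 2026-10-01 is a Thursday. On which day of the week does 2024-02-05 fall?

Monday

Count forward from the earlier date (February 5, 2024) to the later (October 1, 2026):
Day-of-year of February 5, 2024: 36.
Day-of-year of October 1, 2026: 274.
2024 has 366 days, so 366 − 36 = 330 days remain in 2024.
Full years: 2025: 365. Sum = 365.
Total: 330 + 365 + 274 = 969 days.
969 mod 7 = 3, so 3 days before Thursday is Monday.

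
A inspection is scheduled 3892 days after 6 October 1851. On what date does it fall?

2 June 1862

Count 3892 days after October 6, 1851:
From October 6, 1851 to October 6, 1861: 10 years, of which 3 contain a Feb 29 — 7×365 + 3×366 = 3653 days.
October 1861: 31 − 6 = 25 days remain.
Then November (30), December (31), January (31), February 1862 (28), March (31), April (30), May (31): 30 + 31 + 31 + 28 + 31 + 30 + 31 = 212 days.
June 1–2, 1862: 2 days.
Residual: 239 days.
Total: 3892 days.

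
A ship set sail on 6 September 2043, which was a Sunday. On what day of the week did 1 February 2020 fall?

Count forward from the earlier date (February 1, 2020) to the later (September 6, 2043):
From February 1, 2020 to February 1, 2043: 23 years, of which 6 contain a Feb 29 — 17×365 + 6×366 = 8401 days.
February 2043: 28 − 1 = 27 days remain (2043 is not a leap year, so February has 28 days).
Then March (31), April (30), May (31), June (30), July (31), August (31): 31 + 30 + 31 + 30 + 31 + 31 = 184 days.
September 1–6, 2043: 6 days.
Residual: 217 days.
Total: 8618 days.
8618 mod 7 = 1, so 1 day before Sunday is Saturday.

Saturday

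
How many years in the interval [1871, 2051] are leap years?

44

Years divisible by 4: 1872, 1876, …, 2048 — 45 in all.
Of these, 1900 is divisible by 100 but not 400, so not leap.
2000 is divisible by 400, so still leap.
Leap years: 45 − 1 = 44.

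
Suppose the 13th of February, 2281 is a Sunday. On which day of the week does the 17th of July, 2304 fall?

From February 13, 2281 to February 13, 2304: 23 years, of which 4 contain a Feb 29 — 19×365 + 4×366 = 8399 days.
(2300 is not a leap year (divisible by 100 but not 400).)
February 2304: 29 − 13 = 16 days remain (2304 is a leap year, so February has 29 days).
Then March (31), April (30), May (31), June (30): 31 + 30 + 31 + 30 = 122 days.
July 1–17, 2304: 17 days.
Residual: 155 days.
Total: 8554 days.
8554 is a multiple of 7, so the 17th of July, 2304 falls on the same weekday: Sunday.

Sunday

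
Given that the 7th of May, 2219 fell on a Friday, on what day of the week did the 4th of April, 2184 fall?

Count forward from the earlier date (April 4, 2184) to the later (May 7, 2219):
From April 4, 2184 to April 4, 2219: 35 years, of which 7 contain a Feb 29 — 28×365 + 7×366 = 12782 days.
(2200 is not a leap year (divisible by 100 but not 400).)
April 2219: 30 − 4 = 26 days remain.
May 1–7, 2219: 7 days.
Residual: 33 days.
Total: 12815 days.
12815 mod 7 = 5, so 5 days before Friday is Sunday.

Sunday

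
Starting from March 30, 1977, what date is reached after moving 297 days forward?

January 21, 1978

Count 297 days after March 30, 1977:
March 1977: 31 − 30 = 1 day remains.
Then 9 full months totalling 275 days.
January 1–21, 1978: 21 days.
Total: 1 + 275 + 21 = 297 days.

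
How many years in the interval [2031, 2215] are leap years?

Years divisible by 4: 2032, 2036, …, 2212 — 46 in all.
Of these, 2100, 2200 are divisible by 100 but not 400, so not leap.
Leap years: 46 − 2 = 44.

44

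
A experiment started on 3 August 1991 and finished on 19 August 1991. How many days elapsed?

Within August 1991: 19 − 3 = 16 days.

16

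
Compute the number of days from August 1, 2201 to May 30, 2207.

2128

Day-of-year of August 1, 2201: 213.
Day-of-year of May 30, 2207: 150.
2201 has 365 days, so 365 − 213 = 152 days remain in 2201.
Full years: 2202: 365; 2203: 365; 2204: 366; 2205: 365; 2206: 365. Sum = 1826.
Total: 152 + 1826 + 150 = 2128 days.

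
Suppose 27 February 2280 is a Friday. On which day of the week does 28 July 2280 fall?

Wednesday

February 2280: 29 − 27 = 2 days remain (2280 is a leap year, so February has 29 days).
Then March (31), April (30), May (31), June (30): 31 + 30 + 31 + 30 = 122 days.
July 1–28, 2280: 28 days.
Total: 2 + 122 + 28 = 152 days.
152 mod 7 = 5, so 5 days after Friday is Wednesday.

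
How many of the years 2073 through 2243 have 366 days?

Years divisible by 4: 2076, 2080, …, 2240 — 42 in all.
Of these, 2100, 2200 are divisible by 100 but not 400, so not leap.
Leap years: 42 − 2 = 40.

40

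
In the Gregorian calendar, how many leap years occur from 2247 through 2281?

Years divisible by 4 in [2247, 2281]: 2248, 2252, 2256, 2260, 2264, 2268, 2272, 2276, 2280.
No century exceptions apply. Count: 9.

9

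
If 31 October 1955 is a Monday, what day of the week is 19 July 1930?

Saturday

Count forward from the earlier date (July 19, 1930) to the later (October 31, 1955):
Day-of-year of July 19, 1930: 200.
Day-of-year of October 31, 1955: 304.
1930 has 365 days, so 365 − 200 = 165 days remain in 1930.
Full years 1931–1954: 18 common + 6 leap = 18×365 + 6×366 = 8766 days.
Total: 165 + 8766 + 304 = 9235 days.
9235 mod 7 = 2, so 2 days before Monday is Saturday.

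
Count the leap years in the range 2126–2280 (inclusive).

38

Years divisible by 4: 2128, 2132, …, 2280 — 39 in all.
Of these, 2200 is divisible by 100 but not 400, so not leap.
Leap years: 39 − 1 = 38.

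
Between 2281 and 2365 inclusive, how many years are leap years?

Years divisible by 4: 2284, 2288, …, 2364 — 21 in all.
Of these, 2300 is divisible by 100 but not 400, so not leap.
Leap years: 21 − 1 = 20.

20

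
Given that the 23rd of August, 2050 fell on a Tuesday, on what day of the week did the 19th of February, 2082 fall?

Thursday

From August 23, 2050 to August 23, 2081: 31 years, of which 8 contain a Feb 29 — 23×365 + 8×366 = 11323 days.
August 2081: 31 − 23 = 8 days remain.
Then September (30), October (31), November (30), December (31), January (31): 30 + 31 + 30 + 31 + 31 = 153 days.
February 1–19, 2082: 19 days (2082 is not a leap year).
Residual: 180 days.
Total: 11503 days.
11503 mod 7 = 2, so 2 days after Tuesday is Thursday.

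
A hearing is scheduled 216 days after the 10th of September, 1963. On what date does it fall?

the 13th of April, 1964

Count 216 days after September 10, 1963:
September 1963: 30 − 10 = 20 days remain.
Then October (31), November (30), December (31), January (31), February 1964 (29), March (31): 31 + 30 + 31 + 31 + 29 + 31 = 183 days.
April 1–13, 1964: 13 days.
Residual: 216 days.
Total: 216 days.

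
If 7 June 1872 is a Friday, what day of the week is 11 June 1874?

Thursday

June 7, 1872 → June 7, 1873: 365 days.
June 7, 1873 → June 7, 1874: 365 days.
Within June 1874: 11 − 7 = 4 days.
Total: 734 days.
734 mod 7 = 6, so 6 days after Friday is Thursday.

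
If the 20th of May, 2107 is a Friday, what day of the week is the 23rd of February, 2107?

Wednesday

Count forward from the earlier date (February 23, 2107) to the later (May 20, 2107):
February 2107: 28 − 23 = 5 days remain (2107 is not a leap year, so February has 28 days).
Then March (31), April (30): 31 + 30 = 61 days.
May 1–20, 2107: 20 days.
Total: 5 + 61 + 20 = 86 days.
86 mod 7 = 2, so 2 days before Friday is Wednesday.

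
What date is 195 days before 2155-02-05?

2154-07-25

Count 195 days before February 5, 2155:
July 2154: 31 − 25 = 6 days remain.
Then August (31), September (30), October (31), November (30), December (31), January (31): 31 + 30 + 31 + 30 + 31 + 31 = 184 days.
February 1–5, 2155: 5 days (2155 is not a leap year).
Residual: 195 days.
Total: 195 days.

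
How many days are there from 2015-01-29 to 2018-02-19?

January 29, 2015 → January 29, 2016: 365 days.
January 29, 2016 → January 29, 2017: 366 days (2016 is a leap year).
January 29, 2017 → January 29, 2018: 365 days.
January 2018: 31 − 29 = 2 days remain.
February 1–19, 2018: 19 days (2018 is not a leap year).
Residual: 21 days.
Total: 1117 days.

1117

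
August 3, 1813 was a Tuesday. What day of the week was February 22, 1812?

Saturday

Count forward from the earlier date (February 22, 1812) to the later (August 3, 1813):
February 1812: 29 − 22 = 7 days remain (1812 is a leap year, so February has 29 days).
Then 17 full months totalling 518 days.
August 1–3, 1813: 3 days.
Total: 7 + 518 + 3 = 528 days.
528 mod 7 = 3, so 3 days before Tuesday is Saturday.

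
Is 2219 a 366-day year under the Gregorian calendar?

2219 is not a leap year.

No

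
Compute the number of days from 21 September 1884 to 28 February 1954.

From September 21, 1884 to September 21, 1953: 69 years, of which 16 contain a Feb 29 — 53×365 + 16×366 = 25201 days.
(1900 is not a leap year (divisible by 100 but not 400).)
September 1953: 30 − 21 = 9 days remain.
Then October (31), November (30), December (31), January (31): 31 + 30 + 31 + 31 = 123 days.
February 1–28, 1954: 28 days (1954 is not a leap year).
Residual: 160 days.
Total: 25361 days.

25361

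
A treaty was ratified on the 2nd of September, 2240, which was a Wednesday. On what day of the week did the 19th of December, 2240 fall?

September 2240: 30 − 2 = 28 days remain.
Then October (31), November (30): 31 + 30 = 61 days.
December 1–19, 2240: 19 days.
Total: 28 + 61 + 19 = 108 days.
108 mod 7 = 3, so 3 days after Wednesday is Saturday.

Saturday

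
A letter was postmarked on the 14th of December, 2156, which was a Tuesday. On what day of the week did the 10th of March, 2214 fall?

Thursday

Day-of-year of December 14, 2156: 349.
Day-of-year of March 10, 2214: 69.
2156 has 366 days, so 366 − 349 = 17 days remain in 2156.
Full years 2157–2213: 44 common + 13 leap = 44×365 + 13×366 = 20818 days.
Total: 17 + 20818 + 69 = 20904 days.
20904 mod 7 = 2, so 2 days after Tuesday is Thursday.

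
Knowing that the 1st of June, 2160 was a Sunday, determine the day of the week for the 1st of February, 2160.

Count forward from the earlier date (February 1, 2160) to the later (June 1, 2160):
February 2160: 29 − 1 = 28 days remain (2160 is a leap year, so February has 29 days).
Then March (31), April (30), May (31): 31 + 30 + 31 = 92 days.
June 1, 2160: 1 day.
Total: 28 + 92 + 1 = 121 days.
121 mod 7 = 2, so 2 days before Sunday is Friday.

Friday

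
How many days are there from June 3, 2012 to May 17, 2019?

2539

June 3, 2012 → June 3, 2013: 365 days.
June 3, 2013 → June 3, 2014: 365 days.
June 3, 2014 → June 3, 2015: 365 days.
June 3, 2015 → June 3, 2016: 366 days (2016 is a leap year).
June 3, 2016 → June 3, 2017: 365 days.
June 3, 2017 → June 3, 2018: 365 days.
June 2018: 30 − 3 = 27 days remain.
Then 10 full months totalling 304 days.
May 1–17, 2019: 17 days.
Residual: 348 days.
Total: 2539 days.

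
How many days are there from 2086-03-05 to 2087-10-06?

March 5, 2086 → March 5, 2087: 365 days.
March 2087: 31 − 5 = 26 days remain.
Then April (30), May (31), June (30), July (31), August (31), September (30): 30 + 31 + 30 + 31 + 31 + 30 = 183 days.
October 1–6, 2087: 6 days.
Residual: 215 days.
Total: 580 days.

580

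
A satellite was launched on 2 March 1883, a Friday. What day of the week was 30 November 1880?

Tuesday

Count forward from the earlier date (November 30, 1880) to the later (March 2, 1883):
Day-of-year of November 30, 1880: 335.
Day-of-year of March 2, 1883: 61.
1880 has 366 days, so 366 − 335 = 31 days remain in 1880.
Full years: 1881: 365; 1882: 365. Sum = 730.
Total: 31 + 730 + 61 = 822 days.
822 mod 7 = 3, so 3 days before Friday is Tuesday.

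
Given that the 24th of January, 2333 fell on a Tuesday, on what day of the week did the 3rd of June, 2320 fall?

Count forward from the earlier date (June 3, 2320) to the later (January 24, 2333):
Day-of-year of June 3, 2320: 155.
Day-of-year of January 24, 2333: 24.
2320 has 366 days, so 366 − 155 = 211 days remain in 2320.
Full years 2321–2332: 9 common + 3 leap = 9×365 + 3×366 = 4383 days.
Total: 211 + 4383 + 24 = 4618 days.
4618 mod 7 = 5, so 5 days before Tuesday is Thursday.

Thursday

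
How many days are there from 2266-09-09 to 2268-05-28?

627

September 9, 2266 → September 9, 2267: 365 days.
September 2267: 30 − 9 = 21 days remain.
Then October (31), November (30), December (31), January (31), February 2268 (29), March (31), April (30): 31 + 30 + 31 + 31 + 29 + 31 + 30 = 213 days.
May 1–28, 2268: 28 days.
Residual: 262 days.
Total: 627 days.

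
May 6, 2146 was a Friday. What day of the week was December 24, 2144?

Count forward from the earlier date (December 24, 2144) to the later (May 6, 2146):
December 24, 2144 → December 24, 2145: 365 days.
December 2145: 31 − 24 = 7 days remain.
Then January (31), February 2146 (28), March (31), April (30): 31 + 28 + 31 + 30 = 120 days.
May 1–6, 2146: 6 days.
Residual: 133 days.
Total: 498 days.
498 mod 7 = 1, so 1 day before Friday is Thursday.

Thursday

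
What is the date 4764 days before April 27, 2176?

April 12, 2163

Count 4764 days before April 27, 2176:
From April 12, 2163 to April 12, 2176: 13 years, of which 4 contain a Feb 29 — 9×365 + 4×366 = 4749 days.
Within April 2176: 27 − 12 = 15 days.
Total: 4764 days.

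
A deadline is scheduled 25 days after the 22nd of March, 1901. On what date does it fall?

the 16th of April, 1901

Count 25 days after March 22, 1901:
March 1901: 31 − 22 = 9 days remain.
April 1–16, 1901: 16 days.
Total: 9 + 16 = 25 days.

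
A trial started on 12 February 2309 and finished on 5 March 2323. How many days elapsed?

From February 12, 2309 to February 12, 2323: 14 years, of which 3 contain a Feb 29 — 11×365 + 3×366 = 5113 days.
February 2323: 28 − 12 = 16 days remain (2323 is not a leap year, so February has 28 days).
March 1–5, 2323: 5 days.
Residual: 21 days.
Total: 5134 days.

5134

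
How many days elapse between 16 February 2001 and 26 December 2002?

February 2001: 28 − 16 = 12 days remain (2001 is not a leap year, so February has 28 days).
Then 21 full months totalling 640 days.
December 1–26, 2002: 26 days.
Total: 12 + 640 + 26 = 678 days.

678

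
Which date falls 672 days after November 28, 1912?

October 1, 1914

Count 672 days after November 28, 1912:
Day-of-year of November 28, 1912: 333.
Day-of-year of October 1, 1914: 274.
1912 has 366 days, so 366 − 333 = 33 days remain in 1912.
Full years: 1913: 365. Sum = 365.
Total: 33 + 365 + 274 = 672 days.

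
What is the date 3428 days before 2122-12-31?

2113-08-12

Count 3428 days before December 31, 2122:
From August 12, 2113 to August 12, 2122: 9 years, of which 2 contain a Feb 29 — 7×365 + 2×366 = 3287 days.
August 2122: 31 − 12 = 19 days remain.
Then September (30), October (31), November (30): 30 + 31 + 30 = 91 days.
December 1–31, 2122: 31 days.
Residual: 141 days.
Total: 3428 days.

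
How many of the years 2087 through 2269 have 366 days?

44

Years divisible by 4: 2088, 2092, …, 2268 — 46 in all.
Of these, 2100, 2200 are divisible by 100 but not 400, so not leap.
Leap years: 46 − 2 = 44.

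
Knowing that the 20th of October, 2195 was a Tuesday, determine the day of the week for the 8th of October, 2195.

Thursday

Count forward from the earlier date (October 8, 2195) to the later (October 20, 2195):
Within October 2195: 20 − 8 = 12 days.
12 mod 7 = 5, so 5 days before Tuesday is Thursday.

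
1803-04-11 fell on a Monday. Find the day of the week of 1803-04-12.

Tuesday

Within April 1803: 12 − 11 = 1 day.
1 mod 7 = 1, so 1 day after Monday is Tuesday.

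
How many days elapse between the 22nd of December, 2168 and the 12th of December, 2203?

12772

Day-of-year of December 22, 2168: 357.
Day-of-year of December 12, 2203: 346.
2168 has 366 days, so 366 − 357 = 9 days remain in 2168.
Full years 2169–2202: 27 common + 7 leap = 27×365 + 7×366 = 12417 days.
Total: 9 + 12417 + 346 = 12772 days.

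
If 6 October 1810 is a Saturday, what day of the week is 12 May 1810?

Count forward from the earlier date (May 12, 1810) to the later (October 6, 1810):
May 1810: 31 − 12 = 19 days remain.
Then June (30), July (31), August (31), September (30): 30 + 31 + 31 + 30 = 122 days.
October 1–6, 1810: 6 days.
Total: 19 + 122 + 6 = 147 days.
147 is a multiple of 7, so 12 May 1810 falls on the same weekday: Saturday.

Saturday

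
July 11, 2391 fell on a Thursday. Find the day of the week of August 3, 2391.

Saturday

July 2391: 31 − 11 = 20 days remain.
August 1–3, 2391: 3 days.
Total: 20 + 3 = 23 days.
23 mod 7 = 2, so 2 days after Thursday is Saturday.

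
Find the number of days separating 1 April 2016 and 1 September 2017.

518

April 2016: 30 − 1 = 29 days remain.
Then 16 full months totalling 488 days.
September 1, 2017: 1 day.
Total: 29 + 488 + 1 = 518 days.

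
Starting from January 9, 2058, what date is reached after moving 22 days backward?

December 18, 2057

Count 22 days before January 9, 2058:
Day-of-year of December 18, 2057: 352.
Day-of-year of January 9, 2058: 9.
2057 has 365 days, so 365 − 352 = 13 days remain in 2057.
Total: 13 + 9 = 22 days.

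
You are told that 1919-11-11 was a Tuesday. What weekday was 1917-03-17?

Count forward from the earlier date (March 17, 1917) to the later (November 11, 1919):
March 17, 1917 → March 17, 1918: 365 days.
March 17, 1918 → March 17, 1919: 365 days.
March 1919: 31 − 17 = 14 days remain.
Then April (30), May (31), June (30), July (31), August (31), September (30), October (31): 30 + 31 + 30 + 31 + 31 + 30 + 31 = 214 days.
November 1–11, 1919: 11 days.
Residual: 239 days.
Total: 969 days.
969 mod 7 = 3, so 3 days before Tuesday is Saturday.

Saturday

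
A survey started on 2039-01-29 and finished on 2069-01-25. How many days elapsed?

From January 29, 2039 to January 29, 2068: 29 years, of which 7 contain a Feb 29 — 22×365 + 7×366 = 10592 days.
January 2068: 31 − 29 = 2 days remain.
Then 11 full months totalling 335 days.
January 1–25, 2069: 25 days.
Residual: 362 days.
Total: 10954 days.

10954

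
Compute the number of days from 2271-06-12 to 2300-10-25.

Day-of-year of June 12, 2271: 163.
Day-of-year of October 25, 2300: 298.
2271 has 365 days, so 365 − 163 = 202 days remain in 2271.
Full years 2272–2299: 21 common + 7 leap = 21×365 + 7×366 = 10227 days.
Total: 202 + 10227 + 298 = 10727 days.

10727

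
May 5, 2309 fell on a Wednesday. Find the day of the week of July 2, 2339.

Day-of-year of May 5, 2309: 125.
Day-of-year of July 2, 2339: 183.
2309 has 365 days, so 365 − 125 = 240 days remain in 2309.
Full years 2310–2338: 22 common + 7 leap = 22×365 + 7×366 = 10592 days.
Total: 240 + 10592 + 183 = 11015 days.
11015 mod 7 = 4, so 4 days after Wednesday is Sunday.

Sunday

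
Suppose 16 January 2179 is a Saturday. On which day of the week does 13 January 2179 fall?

Count forward from the earlier date (January 13, 2179) to the later (January 16, 2179):
Within January 2179: 16 − 13 = 3 days.
3 mod 7 = 3, so 3 days before Saturday is Wednesday.

Wednesday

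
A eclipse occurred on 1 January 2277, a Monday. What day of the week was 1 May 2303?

From January 1, 2277 to January 1, 2303: 26 years, of which 5 contain a Feb 29 — 21×365 + 5×366 = 9495 days.
(2300 is not a leap year (divisible by 100 but not 400).)
January 2303: 31 − 1 = 30 days remain.
Then February 2303 (28), March (31), April (30): 28 + 31 + 30 = 89 days.
May 1, 2303: 1 day.
Residual: 120 days.
Total: 9615 days.
9615 mod 7 = 4, so 4 days after Monday is Friday.

Friday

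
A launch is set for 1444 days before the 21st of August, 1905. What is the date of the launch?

the 7th of September, 1901

Count 1444 days before August 21, 1905:
September 7, 1901 → September 7, 1902: 365 days.
September 7, 1902 → September 7, 1903: 365 days.
September 7, 1903 → September 7, 1904: 366 days (1904 is a leap year).
September 1904: 30 − 7 = 23 days remain.
Then 10 full months totalling 304 days.
August 1–21, 1905: 21 days.
Residual: 348 days.
Total: 1444 days.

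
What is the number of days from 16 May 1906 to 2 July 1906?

May 1906: 31 − 16 = 15 days remain.
Then June (30): 30 days.
July 1–2, 1906: 2 days.
Total: 15 + 30 + 2 = 47 days.

47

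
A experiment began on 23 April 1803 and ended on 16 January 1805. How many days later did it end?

634

April 23, 1803 → April 23, 1804: 366 days (1804 is a leap year).
April 1804: 30 − 23 = 7 days remain.
Then May (31), June (30), July (31), August (31), September (30), October (31), November (30), December (31): 31 + 30 + 31 + 31 + 30 + 31 + 30 + 31 = 245 days.
January 1–16, 1805: 16 days.
Residual: 268 days.
Total: 634 days.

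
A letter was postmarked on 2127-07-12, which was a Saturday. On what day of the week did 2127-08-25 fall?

Monday

July 2127: 31 − 12 = 19 days remain.
August 1–25, 2127: 25 days.
Total: 19 + 25 = 44 days.
44 mod 7 = 2, so 2 days after Saturday is Monday.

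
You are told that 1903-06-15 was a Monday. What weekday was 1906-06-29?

Friday

Day-of-year of June 15, 1903: 166.
Day-of-year of June 29, 1906: 180.
1903 has 365 days, so 365 − 166 = 199 days remain in 1903.
Full years: 1904: 366; 1905: 365. Sum = 731.
Total: 199 + 731 + 180 = 1110 days.
1110 mod 7 = 4, so 4 days after Monday is Friday.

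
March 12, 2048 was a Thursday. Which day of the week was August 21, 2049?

March 2048: 31 − 12 = 19 days remain.
Then 16 full months totalling 487 days.
August 1–21, 2049: 21 days.
Total: 19 + 487 + 21 = 527 days.
527 mod 7 = 2, so 2 days after Thursday is Saturday.

Saturday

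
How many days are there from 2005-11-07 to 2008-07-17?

Day-of-year of November 7, 2005: 311.
Day-of-year of July 17, 2008: 199.
2005 has 365 days, so 365 − 311 = 54 days remain in 2005.
Full years: 2006: 365; 2007: 365. Sum = 730.
Total: 54 + 730 + 199 = 983 days.

983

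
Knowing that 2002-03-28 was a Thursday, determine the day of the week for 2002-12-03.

Tuesday

March 2002: 31 − 28 = 3 days remain.
Then April (30), May (31), June (30), July (31), August (31), September (30), October (31), November (30): 30 + 31 + 30 + 31 + 31 + 30 + 31 + 30 = 244 days.
December 1–3, 2002: 3 days.
Total: 3 + 244 + 3 = 250 days.
250 mod 7 = 5, so 5 days after Thursday is Tuesday.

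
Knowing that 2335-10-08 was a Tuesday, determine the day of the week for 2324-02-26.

Count forward from the earlier date (February 26, 2324) to the later (October 8, 2335):
From February 26, 2324 to February 26, 2335: 11 years, of which 3 contain a Feb 29 — 8×365 + 3×366 = 4018 days.
February 2335: 28 − 26 = 2 days remain (2335 is not a leap year, so February has 28 days).
Then March (31), April (30), May (31), June (30), July (31), August (31), September (30): 31 + 30 + 31 + 30 + 31 + 31 + 30 = 214 days.
October 1–8, 2335: 8 days.
Residual: 224 days.
Total: 4242 days.
4242 is a multiple of 7, so 2324-02-26 falls on the same weekday: Tuesday.

Tuesday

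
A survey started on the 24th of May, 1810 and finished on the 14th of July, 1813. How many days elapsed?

May 24, 1810 → May 24, 1811: 365 days.
May 24, 1811 → May 24, 1812: 366 days (1812 is a leap year).
May 24, 1812 → May 24, 1813: 365 days.
May 1813: 31 − 24 = 7 days remain.
Then June (30): 30 days.
July 1–14, 1813: 14 days.
Residual: 51 days.
Total: 1147 days.

1147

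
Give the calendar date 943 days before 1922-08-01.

1920-01-01

Count 943 days before August 1, 1922:
January 1, 1920 → January 1, 1921: 366 days (1920 is a leap year).
January 1, 1921 → January 1, 1922: 365 days.
January 1922: 31 − 1 = 30 days remain.
Then February 1922 (28), March (31), April (30), May (31), June (30), July (31): 28 + 31 + 30 + 31 + 30 + 31 = 181 days.
August 1, 1922: 1 day.
Residual: 212 days.
Total: 943 days.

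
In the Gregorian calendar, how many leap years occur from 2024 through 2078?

Years divisible by 4: 2024, 2028, …, 2076 — 14 in all.
No century exceptions apply. Count: 14.

14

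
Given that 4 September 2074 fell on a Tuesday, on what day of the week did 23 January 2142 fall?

Tuesday

From September 4, 2074 to September 4, 2141: 67 years, of which 16 contain a Feb 29 — 51×365 + 16×366 = 24471 days.
(2100 is not a leap year (divisible by 100 but not 400).)
September 2141: 30 − 4 = 26 days remain.
Then October (31), November (30), December (31): 31 + 30 + 31 = 92 days.
January 1–23, 2142: 23 days.
Residual: 141 days.
Total: 24612 days.
24612 is a multiple of 7, so 23 January 2142 falls on the same weekday: Tuesday.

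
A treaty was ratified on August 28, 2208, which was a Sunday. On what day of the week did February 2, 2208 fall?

Tuesday

Count forward from the earlier date (February 2, 2208) to the later (August 28, 2208):
February 2208: 29 − 2 = 27 days remain (2208 is a leap year, so February has 29 days).
Then March (31), April (30), May (31), June (30), July (31): 31 + 30 + 31 + 30 + 31 = 153 days.
August 1–28, 2208: 28 days.
Total: 27 + 153 + 28 = 208 days.
208 mod 7 = 5, so 5 days before Sunday is Tuesday.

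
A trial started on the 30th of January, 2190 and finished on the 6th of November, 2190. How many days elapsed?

January 2190: 31 − 30 = 1 day remains.
Then 9 full months totalling 273 days.
November 1–6, 2190: 6 days.
Total: 1 + 273 + 6 = 280 days.

280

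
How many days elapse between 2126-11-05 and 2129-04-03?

880

November 5, 2126 → November 5, 2127: 365 days.
November 5, 2127 → November 5, 2128: 366 days (2128 is a leap year).
November 2128: 30 − 5 = 25 days remain.
Then December (31), January (31), February 2129 (28), March (31): 31 + 31 + 28 + 31 = 121 days.
April 1–3, 2129: 3 days.
Residual: 149 days.
Total: 880 days.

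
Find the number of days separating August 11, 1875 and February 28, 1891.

5680

Day-of-year of August 11, 1875: 223.
Day-of-year of February 28, 1891: 59.
1875 has 365 days, so 365 − 223 = 142 days remain in 1875.
Full years 1876–1890: 11 common + 4 leap = 11×365 + 4×366 = 5479 days.
Total: 142 + 5479 + 59 = 5680 days.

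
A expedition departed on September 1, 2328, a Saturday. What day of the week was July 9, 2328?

Monday

Count forward from the earlier date (July 9, 2328) to the later (September 1, 2328):
July 2328: 31 − 9 = 22 days remain.
Then August (31): 31 days.
September 1, 2328: 1 day.
Total: 22 + 31 + 1 = 54 days.
54 mod 7 = 5, so 5 days before Saturday is Monday.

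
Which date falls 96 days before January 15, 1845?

October 11, 1844

Count 96 days before January 15, 1845:
October 1844: 31 − 11 = 20 days remain.
Then November (30), December (31): 30 + 31 = 61 days.
January 1–15, 1845: 15 days.
Residual: 96 days.
Total: 96 days.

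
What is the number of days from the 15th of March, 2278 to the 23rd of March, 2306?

10234

From March 15, 2278 to March 15, 2306: 28 years, of which 6 contain a Feb 29 — 22×365 + 6×366 = 10226 days.
(2300 is not a leap year (divisible by 100 but not 400).)
Within March 2306: 23 − 15 = 8 days.
Total: 10234 days.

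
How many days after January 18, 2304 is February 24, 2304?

January 2304: 31 − 18 = 13 days remain.
February 1–24, 2304: 24 days (2304 is a leap year).
Total: 13 + 24 = 37 days.

37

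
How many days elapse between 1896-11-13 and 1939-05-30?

15537

Day-of-year of November 13, 1896: 318.
Day-of-year of May 30, 1939: 150.
1896 has 366 days, so 366 − 318 = 48 days remain in 1896.
Full years 1897–1938: 33 common + 9 leap = 33×365 + 9×366 = 15339 days.
Total: 48 + 15339 + 150 = 15537 days.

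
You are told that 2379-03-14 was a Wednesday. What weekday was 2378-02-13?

Count forward from the earlier date (February 13, 2378) to the later (March 14, 2379):
February 2378: 28 − 13 = 15 days remain (2378 is not a leap year, so February has 28 days).
Then 12 full months totalling 365 days.
March 1–14, 2379: 14 days.
Total: 15 + 365 + 14 = 394 days.
394 mod 7 = 2, so 2 days before Wednesday is Monday.

Monday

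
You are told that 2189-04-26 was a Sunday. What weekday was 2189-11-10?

Tuesday

April 2189: 30 − 26 = 4 days remain.
Then May (31), June (30), July (31), August (31), September (30), October (31): 31 + 30 + 31 + 31 + 30 + 31 = 184 days.
November 1–10, 2189: 10 days.
Total: 4 + 184 + 10 = 198 days.
198 mod 7 = 2, so 2 days after Sunday is Tuesday.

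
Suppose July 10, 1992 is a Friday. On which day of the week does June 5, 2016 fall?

Sunday

Day-of-year of July 10, 1992: 192.
Day-of-year of June 5, 2016: 157.
1992 has 366 days, so 366 − 192 = 174 days remain in 1992.
Full years 1993–2015: 18 common + 5 leap = 18×365 + 5×366 = 8400 days.
Total: 174 + 8400 + 157 = 8731 days.
8731 mod 7 = 2, so 2 days after Friday is Sunday.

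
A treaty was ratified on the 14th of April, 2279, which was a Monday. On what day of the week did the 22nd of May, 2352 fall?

Thursday

From April 14, 2279 to April 14, 2352: 73 years, of which 18 contain a Feb 29 — 55×365 + 18×366 = 26663 days.
(2300 is not a leap year (divisible by 100 but not 400).)
April 2352: 30 − 14 = 16 days remain.
May 1–22, 2352: 22 days.
Residual: 38 days.
Total: 26701 days.
26701 mod 7 = 3, so 3 days after Monday is Thursday.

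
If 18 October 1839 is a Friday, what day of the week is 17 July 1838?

Count forward from the earlier date (July 17, 1838) to the later (October 18, 1839):
July 1838: 31 − 17 = 14 days remain.
Then 14 full months totalling 426 days.
October 1–18, 1839: 18 days.
Total: 14 + 426 + 18 = 458 days.
458 mod 7 = 3, so 3 days before Friday is Tuesday.

Tuesday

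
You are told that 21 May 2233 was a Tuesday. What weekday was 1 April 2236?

May 21, 2233 → May 21, 2234: 365 days.
May 21, 2234 → May 21, 2235: 365 days.
May 2235: 31 − 21 = 10 days remain.
Then 10 full months totalling 305 days.
April 1, 2236: 1 day.
Residual: 316 days.
Total: 1046 days.
1046 mod 7 = 3, so 3 days after Tuesday is Friday.

Friday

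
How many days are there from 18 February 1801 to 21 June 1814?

From February 18, 1801 to February 18, 1814: 13 years, of which 3 contain a Feb 29 — 10×365 + 3×366 = 4748 days.
February 1814: 28 − 18 = 10 days remain (1814 is not a leap year, so February has 28 days).
Then March (31), April (30), May (31): 31 + 30 + 31 = 92 days.
June 1–21, 1814: 21 days.
Residual: 123 days.
Total: 4871 days.

4871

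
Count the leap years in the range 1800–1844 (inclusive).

Years divisible by 4 in [1800, 1844]: 1800, 1804, 1808, 1812, 1816, 1820, 1824, 1828, 1832, 1836, 1840, 1844.
Of these, 1800 is divisible by 100 but not 400, so not leap.
Leap years: 12 − 1 = 11.

11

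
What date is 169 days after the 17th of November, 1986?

the 5th of May, 1987

Count 169 days after November 17, 1986:
Day-of-year of November 17, 1986: 321.
Day-of-year of May 5, 1987: 125.
1986 has 365 days, so 365 − 321 = 44 days remain in 1986.
Total: 44 + 125 = 169 days.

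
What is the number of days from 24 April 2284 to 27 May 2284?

April 2284: 30 − 24 = 6 days remain.
May 1–27, 2284: 27 days.
Total: 6 + 27 = 33 days.

33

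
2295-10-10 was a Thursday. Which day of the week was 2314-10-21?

From October 10, 2295 to October 10, 2314: 19 years, of which 4 contain a Feb 29 — 15×365 + 4×366 = 6939 days.
(2300 is not a leap year (divisible by 100 but not 400).)
Within October 2314: 21 − 10 = 11 days.
Total: 6950 days.
6950 mod 7 = 6, so 6 days after Thursday is Wednesday.

Wednesday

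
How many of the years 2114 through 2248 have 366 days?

33

Years divisible by 4: 2116, 2120, …, 2248 — 34 in all.
Of these, 2200 is divisible by 100 but not 400, so not leap.
Leap years: 34 − 1 = 33.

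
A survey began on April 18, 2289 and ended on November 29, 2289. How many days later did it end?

225

April 2289: 30 − 18 = 12 days remain.
Then May (31), June (30), July (31), August (31), September (30), October (31): 31 + 30 + 31 + 31 + 30 + 31 = 184 days.
November 1–29, 2289: 29 days.
Total: 12 + 184 + 29 = 225 days.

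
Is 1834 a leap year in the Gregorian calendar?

1834 is not a leap year.

No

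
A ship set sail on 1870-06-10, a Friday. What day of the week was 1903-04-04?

Saturday

Day-of-year of June 10, 1870: 161.
Day-of-year of April 4, 1903: 94.
1870 has 365 days, so 365 − 161 = 204 days remain in 1870.
Full years 1871–1902: 25 common + 7 leap = 25×365 + 7×366 = 11687 days.
Total: 204 + 11687 + 94 = 11985 days.
11985 mod 7 = 1, so 1 day after Friday is Saturday.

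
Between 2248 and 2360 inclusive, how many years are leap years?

28

Years divisible by 4: 2248, 2252, …, 2360 — 29 in all.
Of these, 2300 is divisible by 100 but not 400, so not leap.
Leap years: 29 − 1 = 28.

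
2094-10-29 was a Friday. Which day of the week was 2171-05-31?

Friday

Day-of-year of October 29, 2094: 302.
Day-of-year of May 31, 2171: 151.
2094 has 365 days, so 365 − 302 = 63 days remain in 2094.
Full years 2095–2170: 58 common + 18 leap = 58×365 + 18×366 = 27758 days.
Total: 63 + 27758 + 151 = 27972 days.
27972 is a multiple of 7, so 2171-05-31 falls on the same weekday: Friday.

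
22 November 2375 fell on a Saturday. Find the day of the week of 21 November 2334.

Count forward from the earlier date (November 21, 2334) to the later (November 22, 2375):
From November 21, 2334 to November 21, 2375: 41 years, of which 10 contain a Feb 29 — 31×365 + 10×366 = 14975 days.
Within November 2375: 22 − 21 = 1 day.
Total: 14976 days.
14976 mod 7 = 3, so 3 days before Saturday is Wednesday.

Wednesday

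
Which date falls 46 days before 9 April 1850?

22 February 1850

Count 46 days before April 9, 1850:
February 1850: 28 − 22 = 6 days remain (1850 is not a leap year, so February has 28 days).
Then March (31): 31 days.
April 1–9, 1850: 9 days.
Total: 6 + 31 + 9 = 46 days.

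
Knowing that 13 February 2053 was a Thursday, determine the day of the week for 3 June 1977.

Count forward from the earlier date (June 3, 1977) to the later (February 13, 2053):
From June 3, 1977 to June 3, 2052: 75 years, of which 19 contain a Feb 29 — 56×365 + 19×366 = 27394 days.
(2000 is a leap year (divisible by 400).)
June 2052: 30 − 3 = 27 days remain.
Then July (31), August (31), September (30), October (31), November (30), December (31), January (31): 31 + 31 + 30 + 31 + 30 + 31 + 31 = 215 days.
February 1–13, 2053: 13 days (2053 is not a leap year).
Residual: 255 days.
Total: 27649 days.
27649 mod 7 = 6, so 6 days before Thursday is Friday.

Friday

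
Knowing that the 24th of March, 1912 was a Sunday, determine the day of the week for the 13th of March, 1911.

Monday

Count forward from the earlier date (March 13, 1911) to the later (March 24, 1912):
March 13, 1911 → March 13, 1912: 366 days (1912 is a leap year).
Within March 1912: 24 − 13 = 11 days.
Total: 377 days.
377 mod 7 = 6, so 6 days before Sunday is Monday.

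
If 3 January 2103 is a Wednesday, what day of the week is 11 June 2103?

Monday

January 2103: 31 − 3 = 28 days remain.
Then February 2103 (28), March (31), April (30), May (31): 28 + 31 + 30 + 31 = 120 days.
June 1–11, 2103: 11 days.
Total: 28 + 120 + 11 = 159 days.
159 mod 7 = 5, so 5 days after Wednesday is Monday.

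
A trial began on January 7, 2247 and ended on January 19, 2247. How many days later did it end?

12

Within January 2247: 19 − 7 = 12 days.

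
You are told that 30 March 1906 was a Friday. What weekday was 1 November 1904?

Tuesday

Count forward from the earlier date (November 1, 1904) to the later (March 30, 1906):
November 1, 1904 → November 1, 1905: 365 days.
November 1905: 30 − 1 = 29 days remain.
Then December (31), January (31), February 1906 (28): 31 + 31 + 28 = 90 days.
March 1–30, 1906: 30 days.
Residual: 149 days.
Total: 514 days.
514 mod 7 = 3, so 3 days before Friday is Tuesday.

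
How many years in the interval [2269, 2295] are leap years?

6

Years divisible by 4 in [2269, 2295]: 2272, 2276, 2280, 2284, 2288, 2292.
No century exceptions apply. Count: 6.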